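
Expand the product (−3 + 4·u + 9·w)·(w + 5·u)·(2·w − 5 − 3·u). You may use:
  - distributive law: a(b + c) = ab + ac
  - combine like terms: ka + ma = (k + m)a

−51·w^2 + 15·w − 266·u·w + 75·u − 55·u^2 + 71·u·w^2 − 107·u^2·w − 60·u^3 + 18·w^3

(−3 + 4·u + 9·w)·(w + 5·u)·(2·w − 5 − 3·u)
= (−3·w − 15·u + 4·u·w + 20·u^2 + 9·w^2 + 45·u·w)·(2·w − 5 − 3·u)    [distributive law]
= (−3·w − 15·u + 49·u·w + 20·u^2 + 9·w^2)·(2·w − 5 − 3·u)    [combine like terms]
= −6·w^2 + 15·w + 9·u·w − 30·u·w + 75·u + 45·u^2 + 98·u·w^2 − 245·u·w − 147·u^2·w + 40·u^2·w − 100·u^2 − 60·u^3 + 18·w^3 − 45·w^2 − 27·u·w^2    [distributive law]
= −51·w^2 + 15·w − 266·u·w + 75·u − 55·u^2 + 71·u·w^2 − 107·u^2·w − 60·u^3 + 18·w^3    [combine like terms]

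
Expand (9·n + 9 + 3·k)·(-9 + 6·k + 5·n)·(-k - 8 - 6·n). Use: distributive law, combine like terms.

(9·n + 9 + 3·k)·(-9 + 6·k + 5·n)·(-k - 8 - 6·n)
= (-81·n + 54·k·n + 45·n^2 - 81 + 54·k + 45·n - 27·k + 18·k^2 + 15·k·n)·(-k - 8 - 6·n)    [distributive law]
= (-36·n + 69·k·n + 45·n^2 - 81 + 27·k + 18·k^2)·(-k - 8 - 6·n)    [combine like terms]
= 36·k·n + 288·n + 216·n^2 - 69·k^2·n - 552·k·n - 414·k·n^2 - 45·k·n^2 - 360·n^2 - 270·n^3 + 81·k + 648 + 486·n - 27·k^2 - 216·k - 162·k·n - 18·k^3 - 144·k^2 - 108·k^2·n    [distributive law]
= -678·k·n + 774·n - 144·n^2 - 177·k^2·n - 459·k·n^2 - 270·n^3 - 135·k + 648 - 171·k^2 - 18·k^3    [combine like terms]

-678·k·n + 774·n - 144·n^2 - 177·k^2·n - 459·k·n^2 - 270·n^3 - 135·k + 648 - 171·k^2 - 18·k^3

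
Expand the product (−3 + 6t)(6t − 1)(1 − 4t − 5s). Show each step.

(−3 + 6t)(6t − 1)(1 − 4t − 5s)
= (−18t + 3 + 36t^2 − 6t)(1 − 4t − 5s)    [distributive law]
= (−24t + 3 + 36t^2)(1 − 4t − 5s)    [combine like terms]
= −24t + 96t^2 + 120st + 3 − 12t − 15s + 36t^2 − 144t^3 − 180st^2    [distributive law]
= −36t + 132t^2 + 120st + 3 − 15s − 144t^3 − 180st^2    [combine like terms]

−36t + 132t^2 + 120st + 3 − 15s − 144t^3 − 180st^2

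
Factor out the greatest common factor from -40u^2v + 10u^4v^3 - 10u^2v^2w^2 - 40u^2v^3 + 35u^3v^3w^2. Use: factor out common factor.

-40u^2v + 10u^4v^3 - 10u^2v^2w^2 - 40u^2v^3 + 35u^3v^3w^2
= 5(-8u^2v + 2u^4v^3 - 2u^2v^2w^2 - 8u^2v^3 + 7u^3v^3w^2)    [factor out 5]
= 5u^2v(-8 + 2u^2v^2 - 2vw^2 - 8v^2 + 7uv^2w^2)    [factor out u^2v]

5u^2v(-8 + 2u^2v^2 - 2vw^2 - 8v^2 + 7uv^2w^2)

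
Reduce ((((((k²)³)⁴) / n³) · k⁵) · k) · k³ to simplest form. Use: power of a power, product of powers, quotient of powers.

k³³·n⁻³

((((((k²)³)⁴) / n³) · k⁵) · k) · k³
= (((((k²)¹²) / n³) · k⁵) · k) · k³    [power of a power]
= (((k²⁴ / n³) · k⁵) · k) · k³    [power of a power]
= k³³·n⁻³    [quotient of powers; product of powers]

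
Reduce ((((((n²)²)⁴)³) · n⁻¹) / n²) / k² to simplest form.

k⁻²·n⁴⁵

((((((n²)²)⁴)³) · n⁻¹) / n²) / k²
= (((((n²)²)¹²) · n⁻¹) / n²) / k²    [power of a power]
= ((((n²)²⁴) · n⁻¹) / n²) / k²    [power of a power]
= ((n⁴⁸ · n⁻¹) / n²) / k²    [power of a power]
= (n⁴⁷ / n²) / k²    [product of powers]
= n⁴⁵ / k²    [quotient of powers]
= k⁻²·n⁴⁵    [quotient of powers]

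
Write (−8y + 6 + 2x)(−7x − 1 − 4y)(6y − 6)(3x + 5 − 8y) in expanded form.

(−8y + 6 + 2x)(−7x − 1 − 4y)(6y − 6)(3x + 5 − 8y)
= (56xy + 8y + 32y^2 − 42x − 6 − 24y − 14x^2 − 2x − 8xy)(6y − 6)(3x + 5 − 8y)    [distributive law]
= (48xy − 16y + 32y^2 − 44x − 6 − 14x^2)(6y − 6)(3x + 5 − 8y)    [combine like terms]
= (288xy^2 − 288xy − 96y^2 + 96y + 192y^3 − 192y^2 − 264xy + 264x − 36y + 36 − 84x^2y + 84x^2)(3x + 5 − 8y)    [distributive law]
= (288xy^2 − 552xy − 288y^2 + 60y + 192y^3 + 264x + 36 − 84x^2y + 84x^2)(3x + 5 − 8y)    [combine like terms]
= 864x^2y^2 + 1440xy^2 − 2304xy^3 − 1656x^2y − 2760xy + 4416xy^2 − 864xy^2 − 1440y^2 + 2304y^3 + 180xy + 300y − 480y^2 + 576xy^3 + 960y^3 − 1536y^4 + 792x^2 + 1320x − 2112xy + 108x + 180 − 288y − 252x^3y − 420x^2y + 672x^2y^2 + 252x^3 + 420x^2 − 672x^2y    [distributive law]
= 1536x^2y^2 + 4992xy^2 − 1728xy^3 − 2748x^2y − 4692xy − 1920y^2 + 3264y^3 + 12y − 1536y^4 + 1212x^2 + 1428x + 180 − 252x^3y + 252x^3    [combine like terms]

1536x^2y^2 + 4992xy^2 − 1728xy^3 − 2748x^2y − 4692xy − 1920y^2 + 3264y^3 + 12y − 1536y^4 + 1212x^2 + 1428x + 180 − 252x^3y + 252x^3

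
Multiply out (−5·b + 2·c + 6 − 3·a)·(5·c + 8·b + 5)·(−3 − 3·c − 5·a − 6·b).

−282·b·c − 33·b·c^2 + 207·a·b·c + 174·b^2·c − 18·b^2 + 344·a·b^2 + 240·b^3 − 249·b + 47·a·b − 150·c^2 − 30·c^3 − 5·a·c^2 − 210·c − 110·a·c − 90 − 105·a + 75·a^2·c + 120·a^2·b + 75·a^2

(−5·b + 2·c + 6 − 3·a)·(5·c + 8·b + 5)·(−3 − 3·c − 5·a − 6·b)
= (−25·b·c − 40·b^2 − 25·b + 10·c^2 + 16·b·c + 10·c + 30·c + 48·b + 30 − 15·a·c − 24·a·b − 15·a)·(−3 − 3·c − 5·a − 6·b)    [distributive law]
= (−9·b·c − 40·b^2 + 23·b + 10·c^2 + 40·c + 30 − 15·a·c − 24·a·b − 15·a)·(−3 − 3·c − 5·a − 6·b)    [combine like terms]
= 27·b·c + 27·b·c^2 + 45·a·b·c + 54·b^2·c + 120·b^2 + 120·b^2·c + 200·a·b^2 + 240·b^3 − 69·b − 69·b·c − 115·a·b − 138·b^2 − 30·c^2 − 30·c^3 − 50·a·c^2 − 60·b·c^2 − 120·c − 120·c^2 − 200·a·c − 240·b·c − 90 − 90·c − 150·a − 180·b + 45·a·c + 45·a·c^2 + 75·a^2·c + 90·a·b·c + 72·a·b + 72·a·b·c + 120·a^2·b + 144·a·b^2 + 45·a + 45·a·c + 75·a^2 + 90·a·b    [distributive law]
= −282·b·c − 33·b·c^2 + 207·a·b·c + 174·b^2·c − 18·b^2 + 344·a·b^2 + 240·b^3 − 249·b + 47·a·b − 150·c^2 − 30·c^3 − 5·a·c^2 − 210·c − 110·a·c − 90 − 105·a + 75·a^2·c + 120·a^2·b + 75·a^2    [combine like terms]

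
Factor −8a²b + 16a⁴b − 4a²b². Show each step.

4a²b(−2 + 4a² − b)

−8a²b + 16a⁴b − 4a²b²
= 4(−2a²b + 4a⁴b − a²b²)    [factor out 4]
= 4a²b(−2 + 4a² − b)    [factor out a²b]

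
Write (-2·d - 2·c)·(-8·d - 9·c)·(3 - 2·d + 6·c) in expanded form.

(-2·d - 2·c)·(-8·d - 9·c)·(3 - 2·d + 6·c)
= (16·d^2 + 18·c·d + 16·c·d + 18·c^2)·(3 - 2·d + 6·c)    [distributive law]
= (16·d^2 + 34·c·d + 18·c^2)·(3 - 2·d + 6·c)    [combine like terms]
= 48·d^2 - 32·d^3 + 96·c·d^2 + 102·c·d - 68·c·d^2 + 204·c^2·d + 54·c^2 - 36·c^2·d + 108·c^3    [distributive law]
= 48·d^2 - 32·d^3 + 28·c·d^2 + 102·c·d + 168·c^2·d + 54·c^2 + 108·c^3    [combine like terms]

48·d^2 - 32·d^3 + 28·c·d^2 + 102·c·d + 168·c^2·d + 54·c^2 + 108·c^3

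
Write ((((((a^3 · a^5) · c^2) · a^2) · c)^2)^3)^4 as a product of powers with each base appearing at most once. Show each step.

a^240·c^72

((((((a^3 · a^5) · c^2) · a^2) · c)^2)^3)^4
= (((((a^3 · a^5) · c^2) · a^2) · c)^2)^12    [power of a power]
= ((((a^3 · a^5) · c^2) · a^2) · c)^24    [power of a power]
= ((((a^3 · a^5) · c^2) · a^2)^24) · (c^24)    [power of a product]
= ((((a^3 · a^5) · c^2)^24) · ((a^2)^24)) · (c^24)    [power of a product]
= ((((a^3 · a^5)^24) · ((c^2)^24)) · ((a^2)^24)) · (c^24)    [power of a product]
= (((((a^3)^24) · ((a^5)^24)) · ((c^2)^24)) · ((a^2)^24)) · (c^24)    [power of a product]
= (((a^72 · ((a^5)^24)) · ((c^2)^24)) · ((a^2)^24)) · (c^24)    [power of a power]
= (((a^72 · a^120) · ((c^2)^24)) · ((a^2)^24)) · (c^24)    [power of a power]
= ((a^192 · ((c^2)^24)) · ((a^2)^24)) · (c^24)    [product of powers]
= ((a^192 · c^48) · ((a^2)^24)) · (c^24)    [power of a power]
= ((a^192 · c^48) · a^48) · (c^24)    [power of a power]
= a^240·c^72    [product of powers]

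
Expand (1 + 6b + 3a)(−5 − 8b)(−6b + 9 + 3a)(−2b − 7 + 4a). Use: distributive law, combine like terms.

(1 + 6b + 3a)(−5 − 8b)(−6b + 9 + 3a)(−2b − 7 + 4a)
= (−5 − 8b − 30b − 48b^2 − 15a − 24ab)(−6b + 9 + 3a)(−2b − 7 + 4a)    [distributive law]
= (−5 − 38b − 48b^2 − 15a − 24ab)(−6b + 9 + 3a)(−2b − 7 + 4a)    [combine like terms]
= (30b − 45 − 15a + 228b^2 − 342b − 114ab + 288b^3 − 432b^2 − 144ab^2 + 90ab − 135a − 45a^2 + 144ab^2 − 216ab − 72a^2b)(−2b − 7 + 4a)    [distributive law]
= (−312b − 45 − 150a − 204b^2 − 240ab + 288b^3 − 45a^2 − 72a^2b)(−2b − 7 + 4a)    [combine like terms]
= 624b^2 + 2184b − 1248ab + 90b + 315 − 180a + 300ab + 1050a − 600a^2 + 408b^3 + 1428b^2 − 816ab^2 + 480ab^2 + 1680ab − 960a^2b − 576b^4 − 2016b^3 + 1152ab^3 + 90a^2b + 315a^2 − 180a^3 + 144a^2b^2 + 504a^2b − 288a^3b    [distributive law]
= 2052b^2 + 2274b + 732ab + 315 + 870a − 285a^2 − 1608b^3 − 336ab^2 − 366a^2b − 576b^4 + 1152ab^3 − 180a^3 + 144a^2b^2 − 288a^3b    [combine like terms]

2052b^2 + 2274b + 732ab + 315 + 870a − 285a^2 − 1608b^3 − 336ab^2 − 366a^2b − 576b^4 + 1152ab^3 − 180a^3 + 144a^2b^2 − 288a^3b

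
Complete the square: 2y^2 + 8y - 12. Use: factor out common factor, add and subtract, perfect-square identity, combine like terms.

2y^2 + 8y - 12
= 2(y^2 + 4y) - 12    [factor out 2 from the y-terms]
= 2(y^2 + 4y + 4 - 4) - 12    [add and subtract 4 inside the bracket]
= 2(y + 2)^2 - 8 - 12    [perfect-square identity]
= 2(y + 2)^2 - 20    [combine constants]

2(y + 2)^2 - 20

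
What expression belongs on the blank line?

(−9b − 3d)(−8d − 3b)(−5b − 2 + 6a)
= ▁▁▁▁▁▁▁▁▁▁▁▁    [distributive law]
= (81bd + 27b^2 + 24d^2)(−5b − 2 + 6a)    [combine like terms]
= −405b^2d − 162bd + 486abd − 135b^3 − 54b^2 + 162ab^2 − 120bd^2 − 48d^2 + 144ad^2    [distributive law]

By distributive law:

(72bd + 27b^2 + 24d^2 + 9bd)(−5b − 2 + 6a)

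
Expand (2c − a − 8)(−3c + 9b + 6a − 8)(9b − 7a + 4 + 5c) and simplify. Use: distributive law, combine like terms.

36bc² + 117ac² + 16c² − 30c³ + 162b²c − 36abc − 216bc − 135a²c − 196ac + 352c − 81ab² + 9a²b + 108ab + 42a³ + 256a² − 608a − 648b² + 288b + 256

(2c − a − 8)(−3c + 9b + 6a − 8)(9b − 7a + 4 + 5c)
= (−6c² + 18bc + 12ac − 16c + 3ac − 9ab − 6a² + 8a + 24c − 72b − 48a + 64)(9b − 7a + 4 + 5c)    [distributive law]
= (−6c² + 18bc + 15ac + 8c − 9ab − 6a² − 40a − 72b + 64)(9b − 7a + 4 + 5c)    [combine like terms]
= −54bc² + 42ac² − 24c² − 30c³ + 162b²c − 126abc + 72bc + 90bc² + 135abc − 105a²c + 60ac + 75ac² + 72bc − 56ac + 32c + 40c² − 81ab² + 63a²b − 36ab − 45abc − 54a²b + 42a³ − 24a² − 30a²c − 360ab + 280a² − 160a − 200ac − 648b² + 504ab − 288b − 360bc + 576b − 448a + 256 + 320c    [distributive law]
= 36bc² + 117ac² + 16c² − 30c³ + 162b²c − 36abc − 216bc − 135a²c − 196ac + 352c − 81ab² + 9a²b + 108ab + 42a³ + 256a² − 608a − 648b² + 288b + 256    [combine like terms]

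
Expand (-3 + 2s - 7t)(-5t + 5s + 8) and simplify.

(-3 + 2s - 7t)(-5t + 5s + 8)
= 15t - 15s - 24 - 10st + 10s² + 16s + 35t² - 35st - 56t    [distributive law]
= -41t + s - 24 - 45st + 10s² + 35t²    [combine like terms]

-41t + s - 24 - 45st + 10s² + 35t²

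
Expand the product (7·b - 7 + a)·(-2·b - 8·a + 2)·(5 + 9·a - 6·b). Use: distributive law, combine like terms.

(7·b - 7 + a)·(-2·b - 8·a + 2)·(5 + 9·a - 6·b)
= (-14·b^2 - 56·a·b + 14·b + 14·b + 56·a - 14 - 2·a·b - 8·a^2 + 2·a)·(5 + 9·a - 6·b)    [distributive law]
= (-14·b^2 - 58·a·b + 28·b + 58·a - 14 - 8·a^2)·(5 + 9·a - 6·b)    [combine like terms]
= -70·b^2 - 126·a·b^2 + 84·b^3 - 290·a·b - 522·a^2·b + 348·a·b^2 + 140·b + 252·a·b - 168·b^2 + 290·a + 522·a^2 - 348·a·b - 70 - 126·a + 84·b - 40·a^2 - 72·a^3 + 48·a^2·b    [distributive law]
= -238·b^2 + 222·a·b^2 + 84·b^3 - 386·a·b - 474·a^2·b + 224·b + 164·a + 482·a^2 - 70 - 72·a^3    [combine like terms]

-238·b^2 + 222·a·b^2 + 84·b^3 - 386·a·b - 474·a^2·b + 224·b + 164·a + 482·a^2 - 70 - 72·a^3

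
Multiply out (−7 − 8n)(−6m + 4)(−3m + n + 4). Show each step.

−126m^2 + 330mn + 252m − 156n − 112 − 144m^2n + 48mn^2 − 32n^2

(−7 − 8n)(−6m + 4)(−3m + n + 4)
= (42m − 28 + 48mn − 32n)(−3m + n + 4)    [distributive law]
= −126m^2 + 42mn + 168m + 84m − 28n − 112 − 144m^2n + 48mn^2 + 192mn + 96mn − 32n^2 − 128n    [distributive law]
= −126m^2 + 330mn + 252m − 156n − 112 − 144m^2n + 48mn^2 − 32n^2    [combine like terms]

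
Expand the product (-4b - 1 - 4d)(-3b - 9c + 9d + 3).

12b^2 + 36bc - 24bd - 9b + 9c - 21d - 3 + 36cd - 36d^2

(-4b - 1 - 4d)(-3b - 9c + 9d + 3)
= 12b^2 + 36bc - 36bd - 12b + 3b + 9c - 9d - 3 + 12bd + 36cd - 36d^2 - 12d    [distributive law]
= 12b^2 + 36bc - 24bd - 9b + 9c - 21d - 3 + 36cd - 36d^2    [combine like terms]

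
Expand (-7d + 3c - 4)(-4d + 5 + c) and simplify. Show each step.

(-7d + 3c - 4)(-4d + 5 + c)
= 28d^2 - 35d - 7cd - 12cd + 15c + 3c^2 + 16d - 20 - 4c    [distributive law]
= 28d^2 - 19d - 19cd + 11c + 3c^2 - 20    [combine like terms]

28d^2 - 19d - 19cd + 11c + 3c^2 - 20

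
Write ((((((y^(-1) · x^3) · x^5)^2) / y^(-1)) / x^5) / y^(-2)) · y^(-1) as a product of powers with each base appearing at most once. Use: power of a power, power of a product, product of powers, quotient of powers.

((((((y^(-1) · x^3) · x^5)^2) / y^(-1)) / x^5) / y^(-2)) · y^(-1)
= ((((((y^(-1) · x^3)^2) · ((x^5)^2)) / y^(-1)) / x^5) / y^(-2)) · y^(-1)    [power of a product]
= (((((((y^(-1))^2) · ((x^3)^2)) · ((x^5)^2)) / y^(-1)) / x^5) / y^(-2)) · y^(-1)    [power of a product]
= (((((y^(-2) · ((x^3)^2)) · ((x^5)^2)) / y^(-1)) / x^5) / y^(-2)) · y^(-1)    [power of a power]
= (((((y^(-2) · x^6) · ((x^5)^2)) / y^(-1)) / x^5) / y^(-2)) · y^(-1)    [power of a power]
= (((((y^(-2) · x^6) · x^10) / y^(-1)) / x^5) / y^(-2)) · y^(-1)    [power of a power]
= x^11    [quotient of powers; product of powers]

x^11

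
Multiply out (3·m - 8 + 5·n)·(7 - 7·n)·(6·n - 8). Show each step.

294·m·n - 168·m - 126·m·n^2 - 1064·n + 448 + 826·n^2 - 210·n^3

(3·m - 8 + 5·n)·(7 - 7·n)·(6·n - 8)
= (21·m - 21·m·n - 56 + 56·n + 35·n - 35·n^2)·(6·n - 8)    [distributive law]
= (21·m - 21·m·n - 56 + 91·n - 35·n^2)·(6·n - 8)    [combine like terms]
= 126·m·n - 168·m - 126·m·n^2 + 168·m·n - 336·n + 448 + 546·n^2 - 728·n - 210·n^3 + 280·n^2    [distributive law]
= 294·m·n - 168·m - 126·m·n^2 - 1064·n + 448 + 826·n^2 - 210·n^3    [combine like terms]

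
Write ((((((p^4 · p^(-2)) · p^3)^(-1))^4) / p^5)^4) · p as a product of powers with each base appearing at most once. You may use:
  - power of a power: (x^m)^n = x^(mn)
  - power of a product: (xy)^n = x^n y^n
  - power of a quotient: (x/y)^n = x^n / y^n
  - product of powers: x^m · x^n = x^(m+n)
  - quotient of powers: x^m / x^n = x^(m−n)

p^(-99)

((((((p^4 · p^(-2)) · p^3)^(-1))^4) / p^5)^4) · p
= ((((((p^4 · p^(-2)) · p^3)^(-1))^4)^4) / ((p^5)^4)) · p    [power of a quotient]
= (((((p^4 · p^(-2)) · p^3)^(-1))^16) / ((p^5)^4)) · p    [power of a power]
= ((((p^4 · p^(-2)) · p^3)^(-16)) / ((p^5)^4)) · p    [power of a power]
= ((((p^4 · p^(-2))^(-16)) · ((p^3)^(-16))) / ((p^5)^4)) · p    [power of a product]
= (((((p^4)^(-16)) · ((p^(-2))^(-16))) · ((p^3)^(-16))) / ((p^5)^4)) · p    [power of a product]
= (((p^(-64) · ((p^(-2))^(-16))) · ((p^3)^(-16))) / ((p^5)^4)) · p    [power of a power]
= (((p^(-64) · p^32) · ((p^3)^(-16))) / ((p^5)^4)) · p    [power of a power]
= ((p^(-32) · ((p^3)^(-16))) / ((p^5)^4)) · p    [product of powers]
= ((p^(-32) · p^(-48)) / ((p^5)^4)) · p    [power of a power]
= (p^(-80) / ((p^5)^4)) · p    [product of powers]
= (p^(-80) / p^20) · p    [power of a power]
= p^(-100) · p    [quotient of powers]
= p^(-99)    [product of powers]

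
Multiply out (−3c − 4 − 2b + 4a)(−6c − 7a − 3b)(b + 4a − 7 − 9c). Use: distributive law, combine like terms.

(−3c − 4 − 2b + 4a)(−6c − 7a − 3b)(b + 4a − 7 − 9c)
= (18c^2 + 21ac + 9bc + 24c + 28a + 12b + 12bc + 14ab + 6b^2 − 24ac − 28a^2 − 12ab)(b + 4a − 7 − 9c)    [distributive law]
= (18c^2 − 3ac + 21bc + 24c + 28a + 12b + 2ab + 6b^2 − 28a^2)(b + 4a − 7 − 9c)    [combine like terms]
= 18bc^2 + 72ac^2 − 126c^2 − 162c^3 − 3abc − 12a^2c + 21ac + 27ac^2 + 21b^2c + 84abc − 147bc − 189bc^2 + 24bc + 96ac − 168c − 216c^2 + 28ab + 112a^2 − 196a − 252ac + 12b^2 + 48ab − 84b − 108bc + 2ab^2 + 8a^2b − 14ab − 18abc + 6b^3 + 24ab^2 − 42b^2 − 54b^2c − 28a^2b − 112a^3 + 196a^2 + 252a^2c    [distributive law]
= −171bc^2 + 99ac^2 − 342c^2 − 162c^3 + 63abc + 240a^2c − 135ac − 33b^2c − 231bc − 168c + 62ab + 308a^2 − 196a − 30b^2 − 84b + 26ab^2 − 20a^2b + 6b^3 − 112a^3    [combine like terms]

−171bc^2 + 99ac^2 − 342c^2 − 162c^3 + 63abc + 240a^2c − 135ac − 33b^2c − 231bc − 168c + 62ab + 308a^2 − 196a − 30b^2 − 84b + 26ab^2 − 20a^2b + 6b^3 − 112a^3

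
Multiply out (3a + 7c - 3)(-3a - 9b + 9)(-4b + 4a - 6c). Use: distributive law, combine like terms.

(3a + 7c - 3)(-3a - 9b + 9)(-4b + 4a - 6c)
= (-9a^2 - 27ab + 27a - 21ac - 63bc + 63c + 9a + 27b - 27)(-4b + 4a - 6c)    [distributive law]
= (-9a^2 - 27ab + 36a - 21ac - 63bc + 63c + 27b - 27)(-4b + 4a - 6c)    [combine like terms]
= 36a^2b - 36a^3 + 54a^2c + 108ab^2 - 108a^2b + 162abc - 144ab + 144a^2 - 216ac + 84abc - 84a^2c + 126ac^2 + 252b^2c - 252abc + 378bc^2 - 252bc + 252ac - 378c^2 - 108b^2 + 108ab - 162bc + 108b - 108a + 162c    [distributive law]
= -72a^2b - 36a^3 - 30a^2c + 108ab^2 - 6abc - 36ab + 144a^2 + 36ac + 126ac^2 + 252b^2c + 378bc^2 - 414bc - 378c^2 - 108b^2 + 108b - 108a + 162c    [combine like terms]

-72a^2b - 36a^3 - 30a^2c + 108ab^2 - 6abc - 36ab + 144a^2 + 36ac + 126ac^2 + 252b^2c + 378bc^2 - 414bc - 378c^2 - 108b^2 + 108b - 108a + 162c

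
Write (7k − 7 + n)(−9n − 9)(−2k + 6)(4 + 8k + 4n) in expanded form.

(7k − 7 + n)(−9n − 9)(−2k + 6)(4 + 8k + 4n)
= (−63kn − 63k + 63n + 63 − 9n² − 9n)(−2k + 6)(4 + 8k + 4n)    [distributive law]
= (−63kn − 63k + 54n + 63 − 9n²)(−2k + 6)(4 + 8k + 4n)    [combine like terms]
= (126k²n − 378kn + 126k² − 378k − 108kn + 324n − 126k + 378 + 18kn² − 54n²)(4 + 8k + 4n)    [distributive law]
= (126k²n − 486kn + 126k² − 504k + 324n + 378 + 18kn² − 54n²)(4 + 8k + 4n)    [combine like terms]
= 504k²n + 1008k³n + 504k²n² − 1944kn − 3888k²n − 1944kn² + 504k² + 1008k³ + 504k²n − 2016k − 4032k² − 2016kn + 1296n + 2592kn + 1296n² + 1512 + 3024k + 1512n + 72kn² + 144k²n² + 72kn³ − 216n² − 432kn² − 216n³    [distributive law]
= −2880k²n + 1008k³n + 648k²n² − 1368kn − 2304kn² − 3528k² + 1008k³ + 1008k + 2808n + 1080n² + 1512 + 72kn³ − 216n³    [combine like terms]

−2880k²n + 1008k³n + 648k²n² − 1368kn − 2304kn² − 3528k² + 1008k³ + 1008k + 2808n + 1080n² + 1512 + 72kn³ − 216n³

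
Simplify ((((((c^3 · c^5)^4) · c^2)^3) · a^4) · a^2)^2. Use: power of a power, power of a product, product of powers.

((((((c^3 · c^5)^4) · c^2)^3) · a^4) · a^2)^2
= ((((((c^3 · c^5)^4) · c^2)^3) · a^4)^2) · ((a^2)^2)    [power of a product]
= ((((((c^3 · c^5)^4) · c^2)^3)^2) · ((a^4)^2)) · ((a^2)^2)    [power of a product]
= (((((c^3 · c^5)^4) · c^2)^6) · ((a^4)^2)) · ((a^2)^2)    [power of a power]
= (((((c^3 · c^5)^4)^6) · ((c^2)^6)) · ((a^4)^2)) · ((a^2)^2)    [power of a product]
= ((((c^3 · c^5)^24) · ((c^2)^6)) · ((a^4)^2)) · ((a^2)^2)    [power of a power]
= (((((c^3)^24) · ((c^5)^24)) · ((c^2)^6)) · ((a^4)^2)) · ((a^2)^2)    [power of a product]
= (((c^72 · ((c^5)^24)) · ((c^2)^6)) · ((a^4)^2)) · ((a^2)^2)    [power of a power]
= (((c^72 · c^120) · ((c^2)^6)) · ((a^4)^2)) · ((a^2)^2)    [power of a power]
= ((c^192 · ((c^2)^6)) · ((a^4)^2)) · ((a^2)^2)    [product of powers]
= ((c^192 · c^12) · ((a^4)^2)) · ((a^2)^2)    [power of a power]
= (c^204 · ((a^4)^2)) · ((a^2)^2)    [product of powers]
= (c^204 · a^8) · ((a^2)^2)    [power of a power]
= (c^204 · a^8) · a^4    [power of a power]
= a^12c^204    [product of powers]

a^12c^204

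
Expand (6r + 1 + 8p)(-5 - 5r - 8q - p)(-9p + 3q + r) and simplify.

(6r + 1 + 8p)(-5 - 5r - 8q - p)(-9p + 3q + r)
= (-30r - 30r² - 48qr - 6pr - 5 - 5r - 8q - p - 40p - 40pr - 64pq - 8p²)(-9p + 3q + r)    [distributive law]
= (-35r - 30r² - 48qr - 46pr - 5 - 8q - 41p - 64pq - 8p²)(-9p + 3q + r)    [combine like terms]
= 315pr - 105qr - 35r² + 270pr² - 90qr² - 30r³ + 432pqr - 144q²r - 48qr² + 414p²r - 138pqr - 46pr² + 45p - 15q - 5r + 72pq - 24q² - 8qr + 369p² - 123pq - 41pr + 576p²q - 192pq² - 64pqr + 72p³ - 24p²q - 8p²r    [distributive law]
= 274pr - 113qr - 35r² + 224pr² - 138qr² - 30r³ + 230pqr - 144q²r + 406p²r + 45p - 15q - 5r - 51pq - 24q² + 369p² + 552p²q - 192pq² + 72p³    [combine like terms]

274pr - 113qr - 35r² + 224pr² - 138qr² - 30r³ + 230pqr - 144q²r + 406p²r + 45p - 15q - 5r - 51pq - 24q² + 369p² + 552p²q - 192pq² + 72p³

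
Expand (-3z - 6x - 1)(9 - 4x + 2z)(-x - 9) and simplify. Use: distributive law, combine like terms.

(-3z - 6x - 1)(9 - 4x + 2z)(-x - 9)
= (-27z + 12xz - 6z^2 - 54x + 24x^2 - 12xz - 9 + 4x - 2z)(-x - 9)    [distributive law]
= (-29z - 6z^2 - 50x + 24x^2 - 9)(-x - 9)    [combine like terms]
= 29xz + 261z + 6xz^2 + 54z^2 + 50x^2 + 450x - 24x^3 - 216x^2 + 9x + 81    [distributive law]
= 29xz + 261z + 6xz^2 + 54z^2 - 166x^2 + 459x - 24x^3 + 81    [combine like terms]

29xz + 261z + 6xz^2 + 54z^2 - 166x^2 + 459x - 24x^3 + 81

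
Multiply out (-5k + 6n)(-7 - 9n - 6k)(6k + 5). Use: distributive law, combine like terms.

360k^2 + 175k + 54k^2n - 207kn + 180k^3 - 210n - 324kn^2 - 270n^2

(-5k + 6n)(-7 - 9n - 6k)(6k + 5)
= (35k + 45kn + 30k^2 - 42n - 54n^2 - 36kn)(6k + 5)    [distributive law]
= (35k + 9kn + 30k^2 - 42n - 54n^2)(6k + 5)    [combine like terms]
= 210k^2 + 175k + 54k^2n + 45kn + 180k^3 + 150k^2 - 252kn - 210n - 324kn^2 - 270n^2    [distributive law]
= 360k^2 + 175k + 54k^2n - 207kn + 180k^3 - 210n - 324kn^2 - 270n^2    [combine like terms]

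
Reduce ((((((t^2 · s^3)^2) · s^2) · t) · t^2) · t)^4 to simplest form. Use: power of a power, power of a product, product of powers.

((((((t^2 · s^3)^2) · s^2) · t) · t^2) · t)^4
= ((((((t^2 · s^3)^2) · s^2) · t) · t^2)^4) · (t^4)    [power of a product]
= ((((((t^2 · s^3)^2) · s^2) · t)^4) · ((t^2)^4)) · (t^4)    [power of a product]
= ((((((t^2 · s^3)^2) · s^2)^4) · (t^4)) · ((t^2)^4)) · (t^4)    [power of a product]
= ((((((t^2 · s^3)^2)^4) · ((s^2)^4)) · (t^4)) · ((t^2)^4)) · (t^4)    [power of a product]
= (((((t^2 · s^3)^8) · ((s^2)^4)) · (t^4)) · ((t^2)^4)) · (t^4)    [power of a power]
= ((((((t^2)^8) · ((s^3)^8)) · ((s^2)^4)) · (t^4)) · ((t^2)^4)) · (t^4)    [power of a product]
= ((((t^16 · ((s^3)^8)) · ((s^2)^4)) · (t^4)) · ((t^2)^4)) · (t^4)    [power of a power]
= ((((t^16 · s^24) · ((s^2)^4)) · (t^4)) · ((t^2)^4)) · (t^4)    [power of a power]
= ((((t^16 · s^24) · s^8) · (t^4)) · ((t^2)^4)) · (t^4)    [power of a power]
= ((((t^16 · s^24) · s^8) · t^4) · t^8) · (t^4)    [power of a power]
= s^32t^32    [product of powers]

s^32t^32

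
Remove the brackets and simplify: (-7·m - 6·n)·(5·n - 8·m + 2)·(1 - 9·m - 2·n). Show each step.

(-7·m - 6·n)·(5·n - 8·m + 2)·(1 - 9·m - 2·n)
= (-35·m·n + 56·m^2 - 14·m - 30·n^2 + 48·m·n - 12·n)·(1 - 9·m - 2·n)    [distributive law]
= (13·m·n + 56·m^2 - 14·m - 30·n^2 - 12·n)·(1 - 9·m - 2·n)    [combine like terms]
= 13·m·n - 117·m^2·n - 26·m·n^2 + 56·m^2 - 504·m^3 - 112·m^2·n - 14·m + 126·m^2 + 28·m·n - 30·n^2 + 270·m·n^2 + 60·n^3 - 12·n + 108·m·n + 24·n^2    [distributive law]
= 149·m·n - 229·m^2·n + 244·m·n^2 + 182·m^2 - 504·m^3 - 14·m - 6·n^2 + 60·n^3 - 12·n    [combine like terms]

149·m·n - 229·m^2·n + 244·m·n^2 + 182·m^2 - 504·m^3 - 14·m - 6·n^2 + 60·n^3 - 12·n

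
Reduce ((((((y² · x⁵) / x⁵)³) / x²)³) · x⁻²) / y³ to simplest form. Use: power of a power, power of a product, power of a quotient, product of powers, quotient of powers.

((((((y² · x⁵) / x⁵)³) / x²)³) · x⁻²) / y³
= ((((((y² · x⁵) / x⁵)³)³) / ((x²)³)) · x⁻²) / y³    [power of a quotient]
= (((((y² · x⁵) / x⁵)⁹) / ((x²)³)) · x⁻²) / y³    [power of a power]
= (((((y² · x⁵)⁹) / ((x⁵)⁹)) / ((x²)³)) · x⁻²) / y³    [power of a quotient]
= ((((((y²)⁹) · ((x⁵)⁹)) / ((x⁵)⁹)) / ((x²)³)) · x⁻²) / y³    [power of a product]
= ((((y¹⁸ · ((x⁵)⁹)) / ((x⁵)⁹)) / ((x²)³)) · x⁻²) / y³    [power of a power]
= ((((y¹⁸ · x⁴⁵) / ((x⁵)⁹)) / ((x²)³)) · x⁻²) / y³    [power of a power]
= ((((y¹⁸ · x⁴⁵) / x⁴⁵) / ((x²)³)) · x⁻²) / y³    [power of a power]
= ((((y¹⁸ · x⁴⁵) / x⁴⁵) / x⁶) · x⁻²) / y³    [power of a power]
= x⁻⁸y¹⁵    [quotient of powers; product of powers]

x⁻⁸y¹⁵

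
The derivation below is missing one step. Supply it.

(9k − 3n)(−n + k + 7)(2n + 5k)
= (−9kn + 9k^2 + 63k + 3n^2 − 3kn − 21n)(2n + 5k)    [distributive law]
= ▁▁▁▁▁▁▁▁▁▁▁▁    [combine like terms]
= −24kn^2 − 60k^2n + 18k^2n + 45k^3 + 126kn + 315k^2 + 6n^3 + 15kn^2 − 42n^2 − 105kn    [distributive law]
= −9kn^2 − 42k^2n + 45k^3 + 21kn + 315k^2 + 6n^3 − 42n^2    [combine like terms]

Applying combine like terms to the line above:

(−12kn + 9k^2 + 63k + 3n^2 − 21n)(2n + 5k)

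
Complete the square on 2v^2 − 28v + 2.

2(v − 7)^2 − 96

2v^2 − 28v + 2
= 2(v^2 − 14v) + 2    [factor out 2 from the v-terms]
= 2(v^2 − 14v + 49 − 49) + 2    [add and subtract 49 inside the bracket]
= 2(v − 7)^2 − 98 + 2    [perfect-square identity]
= 2(v − 7)^2 − 96    [combine constants]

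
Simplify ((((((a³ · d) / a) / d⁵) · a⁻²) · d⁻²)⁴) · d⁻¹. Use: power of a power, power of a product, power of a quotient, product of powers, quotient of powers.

((((((a³ · d) / a) / d⁵) · a⁻²) · d⁻²)⁴) · d⁻¹
= ((((((a³ · d) / a) / d⁵) · a⁻²)⁴) · ((d⁻²)⁴)) · d⁻¹    [power of a product]
= ((((((a³ · d) / a) / d⁵)⁴) · ((a⁻²)⁴)) · ((d⁻²)⁴)) · d⁻¹    [power of a product]
= ((((((a³ · d) / a)⁴) / ((d⁵)⁴)) · ((a⁻²)⁴)) · ((d⁻²)⁴)) · d⁻¹    [power of a quotient]
= ((((((a³ · d)⁴) / (a⁴)) / ((d⁵)⁴)) · ((a⁻²)⁴)) · ((d⁻²)⁴)) · d⁻¹    [power of a quotient]
= (((((((a³)⁴) · (d⁴)) / (a⁴)) / ((d⁵)⁴)) · ((a⁻²)⁴)) · ((d⁻²)⁴)) · d⁻¹    [power of a product]
= (((((a¹² · (d⁴)) / (a⁴)) / ((d⁵)⁴)) · ((a⁻²)⁴)) · ((d⁻²)⁴)) · d⁻¹    [power of a power]
= (((((a¹² · d⁴) / a⁴) / d²⁰) · ((a⁻²)⁴)) · ((d⁻²)⁴)) · d⁻¹    [power of a power]
= (((((a¹² · d⁴) / a⁴) / d²⁰) · a⁻⁸) · ((d⁻²)⁴)) · d⁻¹    [power of a power]
= (((((a¹² · d⁴) / a⁴) / d²⁰) · a⁻⁸) · d⁻⁸) · d⁻¹    [power of a power]
= d⁻²⁵    [quotient of powers; product of powers]

d⁻²⁵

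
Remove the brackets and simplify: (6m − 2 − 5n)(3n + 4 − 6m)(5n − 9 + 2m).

(6m − 2 − 5n)(3n + 4 − 6m)(5n − 9 + 2m)
= (18mn + 24m − 36m² − 6n − 8 + 12m − 15n² − 20n + 30mn)(5n − 9 + 2m)    [distributive law]
= (48mn + 36m − 36m² − 26n − 8 − 15n²)(5n − 9 + 2m)    [combine like terms]
= 240mn² − 432mn + 96m²n + 180mn − 324m + 72m² − 180m²n + 324m² − 72m³ − 130n² + 234n − 52mn − 40n + 72 − 16m − 75n³ + 135n² − 30mn²    [distributive law]
= 210mn² − 304mn − 84m²n − 340m + 396m² − 72m³ + 5n² + 194n + 72 − 75n³    [combine like terms]

210mn² − 304mn − 84m²n − 340m + 396m² − 72m³ + 5n² + 194n + 72 − 75n³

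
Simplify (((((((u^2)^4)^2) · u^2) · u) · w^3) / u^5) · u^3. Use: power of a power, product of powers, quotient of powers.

(((((((u^2)^4)^2) · u^2) · u) · w^3) / u^5) · u^3
= ((((((u^2)^8) · u^2) · u) · w^3) / u^5) · u^3    [power of a power]
= ((((u^16 · u^2) · u) · w^3) / u^5) · u^3    [power of a power]
= (((u^18 · u) · w^3) / u^5) · u^3    [product of powers]
= ((u^19 · w^3) / u^5) · u^3    [product of powers]
= u^17w^3    [quotient of powers; product of powers]

u^17w^3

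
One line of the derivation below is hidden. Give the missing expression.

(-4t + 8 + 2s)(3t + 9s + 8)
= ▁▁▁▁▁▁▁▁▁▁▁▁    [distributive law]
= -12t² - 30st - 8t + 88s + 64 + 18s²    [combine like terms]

After distributive law, the bracketed line is:

-12t² - 36st - 32t + 24t + 72s + 64 + 6st + 18s² + 16s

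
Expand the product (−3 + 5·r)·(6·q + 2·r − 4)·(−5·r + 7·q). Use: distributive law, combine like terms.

(−3 + 5·r)·(6·q + 2·r − 4)·(−5·r + 7·q)
= (−18·q − 6·r + 12 + 30·q·r + 10·r^2 − 20·r)·(−5·r + 7·q)    [distributive law]
= (−18·q − 26·r + 12 + 30·q·r + 10·r^2)·(−5·r + 7·q)    [combine like terms]
= 90·q·r − 126·q^2 + 130·r^2 − 182·q·r − 60·r + 84·q − 150·q·r^2 + 210·q^2·r − 50·r^3 + 70·q·r^2    [distributive law]
= −92·q·r − 126·q^2 + 130·r^2 − 60·r + 84·q − 80·q·r^2 + 210·q^2·r − 50·r^3    [combine like terms]

−92·q·r − 126·q^2 + 130·r^2 − 60·r + 84·q − 80·q·r^2 + 210·q^2·r − 50·r^3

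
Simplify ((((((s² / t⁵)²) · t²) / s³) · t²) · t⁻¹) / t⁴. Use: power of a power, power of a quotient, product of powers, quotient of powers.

((((((s² / t⁵)²) · t²) / s³) · t²) · t⁻¹) / t⁴
= (((((((s²)²) / ((t⁵)²)) · t²) / s³) · t²) · t⁻¹) / t⁴    [power of a quotient]
= (((((s⁴ / ((t⁵)²)) · t²) / s³) · t²) · t⁻¹) / t⁴    [power of a power]
= (((((s⁴ / t¹⁰) · t²) / s³) · t²) · t⁻¹) / t⁴    [power of a power]
= s·t⁻¹¹    [quotient of powers; product of powers]

s·t⁻¹¹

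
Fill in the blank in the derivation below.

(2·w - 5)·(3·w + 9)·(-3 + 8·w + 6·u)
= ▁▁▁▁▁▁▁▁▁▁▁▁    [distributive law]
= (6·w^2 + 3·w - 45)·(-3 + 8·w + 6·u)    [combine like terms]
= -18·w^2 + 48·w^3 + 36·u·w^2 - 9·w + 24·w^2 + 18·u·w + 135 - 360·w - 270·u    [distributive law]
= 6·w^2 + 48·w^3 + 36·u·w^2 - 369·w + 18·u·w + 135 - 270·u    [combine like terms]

After distributive law, the bracketed line is:

(6·w^2 + 18·w - 15·w - 45)·(-3 + 8·w + 6·u)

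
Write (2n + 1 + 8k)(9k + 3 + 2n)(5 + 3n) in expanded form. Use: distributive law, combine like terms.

(2n + 1 + 8k)(9k + 3 + 2n)(5 + 3n)
= (18kn + 6n + 4n^2 + 9k + 3 + 2n + 72k^2 + 24k + 16kn)(5 + 3n)    [distributive law]
= (34kn + 8n + 4n^2 + 33k + 3 + 72k^2)(5 + 3n)    [combine like terms]
= 170kn + 102kn^2 + 40n + 24n^2 + 20n^2 + 12n^3 + 165k + 99kn + 15 + 9n + 360k^2 + 216k^2n    [distributive law]
= 269kn + 102kn^2 + 49n + 44n^2 + 12n^3 + 165k + 15 + 360k^2 + 216k^2n    [combine like terms]

269kn + 102kn^2 + 49n + 44n^2 + 12n^3 + 165k + 15 + 360k^2 + 216k^2n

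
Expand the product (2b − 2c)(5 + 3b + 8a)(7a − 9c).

(2b − 2c)(5 + 3b + 8a)(7a − 9c)
= (10b + 6b^2 + 16ab − 10c − 6bc − 16ac)(7a − 9c)    [distributive law]
= 70ab − 90bc + 42ab^2 − 54b^2c + 112a^2b − 144abc − 70ac + 90c^2 − 42abc + 54bc^2 − 112a^2c + 144ac^2    [distributive law]
= 70ab − 90bc + 42ab^2 − 54b^2c + 112a^2b − 186abc − 70ac + 90c^2 + 54bc^2 − 112a^2c + 144ac^2    [combine like terms]

70ab − 90bc + 42ab^2 − 54b^2c + 112a^2b − 186abc − 70ac + 90c^2 + 54bc^2 − 112a^2c + 144ac^2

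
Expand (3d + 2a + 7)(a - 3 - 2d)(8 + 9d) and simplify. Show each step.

ad - 9ad² - 373d - 255d² - 54d³ + 16a² + 18a²d + 8a - 168

(3d + 2a + 7)(a - 3 - 2d)(8 + 9d)
= (3ad - 9d - 6d² + 2a² - 6a - 4ad + 7a - 21 - 14d)(8 + 9d)    [distributive law]
= (-ad - 23d - 6d² + 2a² + a - 21)(8 + 9d)    [combine like terms]
= -8ad - 9ad² - 184d - 207d² - 48d² - 54d³ + 16a² + 18a²d + 8a + 9ad - 168 - 189d    [distributive law]
= ad - 9ad² - 373d - 255d² - 54d³ + 16a² + 18a²d + 8a - 168    [combine like terms]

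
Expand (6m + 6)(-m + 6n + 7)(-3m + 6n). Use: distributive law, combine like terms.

18m^3 - 144m^2n + 216mn^2 - 108m^2 + 108mn + 216n^2 - 126m + 252n

(6m + 6)(-m + 6n + 7)(-3m + 6n)
= (-6m^2 + 36mn + 42m - 6m + 36n + 42)(-3m + 6n)    [distributive law]
= (-6m^2 + 36mn + 36m + 36n + 42)(-3m + 6n)    [combine like terms]
= 18m^3 - 36m^2n - 108m^2n + 216mn^2 - 108m^2 + 216mn - 108mn + 216n^2 - 126m + 252n    [distributive law]
= 18m^3 - 144m^2n + 216mn^2 - 108m^2 + 108mn + 216n^2 - 126m + 252n    [combine like terms]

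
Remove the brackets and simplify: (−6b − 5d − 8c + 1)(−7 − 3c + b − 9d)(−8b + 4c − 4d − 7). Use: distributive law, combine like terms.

−302b² − 322bc − 723bd − 245b − 104b²c − 152bc² − 540bcd + 48b³ − 368b²d − 556bd² − 717cd − 419d² − 154d + 252c²d − 168cd² − 180d³ + 44c² − 399c + 96c³ + 49

(−6b − 5d − 8c + 1)(−7 − 3c + b − 9d)(−8b + 4c − 4d − 7)
= (42b + 18bc − 6b² + 54bd + 35d + 15cd − 5bd + 45d² + 56c + 24c² − 8bc + 72cd − 7 − 3c + b − 9d)(−8b + 4c − 4d − 7)    [distributive law]
= (43b + 10bc − 6b² + 49bd + 26d + 87cd + 45d² + 53c + 24c² − 7)(−8b + 4c − 4d − 7)    [combine like terms]
= −344b² + 172bc − 172bd − 301b − 80b²c + 40bc² − 40bcd − 70bc + 48b³ − 24b²c + 24b²d + 42b² − 392b²d + 196bcd − 196bd² − 343bd − 208bd + 104cd − 104d² − 182d − 696bcd + 348c²d − 348cd² − 609cd − 360bd² + 180cd² − 180d³ − 315d² − 424bc + 212c² − 212cd − 371c − 192bc² + 96c³ − 96c²d − 168c² + 56b − 28c + 28d + 49    [distributive law]
= −302b² − 322bc − 723bd − 245b − 104b²c − 152bc² − 540bcd + 48b³ − 368b²d − 556bd² − 717cd − 419d² − 154d + 252c²d − 168cd² − 180d³ + 44c² − 399c + 96c³ + 49    [combine like terms]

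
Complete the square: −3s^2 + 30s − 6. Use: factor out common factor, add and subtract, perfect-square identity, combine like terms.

−3s^2 + 30s − 6
= −3(s^2 − 10s) − 6    [factor out -3 from the s-terms]
= −3(s^2 − 10s + 25 − 25) − 6    [add and subtract 25 inside the bracket]
= −3(s − 5)^2 + 75 − 6    [perfect-square identity]
= −3(s − 5)^2 + 69    [combine constants]

−3(s − 5)^2 + 69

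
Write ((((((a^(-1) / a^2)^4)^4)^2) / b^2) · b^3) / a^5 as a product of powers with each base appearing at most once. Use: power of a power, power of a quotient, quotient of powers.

((((((a^(-1) / a^2)^4)^4)^2) / b^2) · b^3) / a^5
= (((((a^(-1) / a^2)^4)^8) / b^2) · b^3) / a^5    [power of a power]
= ((((a^(-1) / a^2)^32) / b^2) · b^3) / a^5    [power of a power]
= (((((a^(-1))^32) / ((a^2)^32)) / b^2) · b^3) / a^5    [power of a quotient]
= (((a^(-32) / ((a^2)^32)) / b^2) · b^3) / a^5    [power of a power]
= (((a^(-32) / a^64) / b^2) · b^3) / a^5    [power of a power]
= ((a^(-96) / b^2) · b^3) / a^5    [quotient of powers]
= a^(-101)b    [quotient of powers]

a^(-101)b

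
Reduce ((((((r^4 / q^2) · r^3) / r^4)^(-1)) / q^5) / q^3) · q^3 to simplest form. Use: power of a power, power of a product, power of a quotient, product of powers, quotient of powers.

q^(-3)r^(-3)

((((((r^4 / q^2) · r^3) / r^4)^(-1)) / q^5) / q^3) · q^3
= ((((((r^4 / q^2) · r^3)^(-1)) / ((r^4)^(-1))) / q^5) / q^3) · q^3    [power of a quotient]
= ((((((r^4 / q^2)^(-1)) · ((r^3)^(-1))) / ((r^4)^(-1))) / q^5) / q^3) · q^3    [power of a product]
= (((((((r^4)^(-1)) / ((q^2)^(-1))) · ((r^3)^(-1))) / ((r^4)^(-1))) / q^5) / q^3) · q^3    [power of a quotient]
= (((((r^(-4) / ((q^2)^(-1))) · ((r^3)^(-1))) / ((r^4)^(-1))) / q^5) / q^3) · q^3    [power of a power]
= (((((r^(-4) / q^(-2)) · ((r^3)^(-1))) / ((r^4)^(-1))) / q^5) / q^3) · q^3    [power of a power]
= (((((r^(-4) / q^(-2)) · r^(-3)) / ((r^4)^(-1))) / q^5) / q^3) · q^3    [power of a power]
= (((((r^(-4) / q^(-2)) · r^(-3)) / r^(-4)) / q^5) / q^3) · q^3    [power of a power]
= q^(-3)r^(-3)    [quotient of powers; product of powers]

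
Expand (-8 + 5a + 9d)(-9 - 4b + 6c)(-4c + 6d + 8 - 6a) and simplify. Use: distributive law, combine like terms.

-672c - 216d + 576 - 792a - 128bc - 96bd + 256b - 352ab + 192c^2 + 468cd + 708ac + 216ad + 270a^2 + 80abc + 96abd + 120a^2b - 120ac^2 - 144acd - 180a^2c - 486d^2 + 144bcd - 216bd^2 - 216c^2d + 324cd^2

(-8 + 5a + 9d)(-9 - 4b + 6c)(-4c + 6d + 8 - 6a)
= (72 + 32b - 48c - 45a - 20ab + 30ac - 81d - 36bd + 54cd)(-4c + 6d + 8 - 6a)    [distributive law]
= -288c + 432d + 576 - 432a - 128bc + 192bd + 256b - 192ab + 192c^2 - 288cd - 384c + 288ac + 180ac - 270ad - 360a + 270a^2 + 80abc - 120abd - 160ab + 120a^2b - 120ac^2 + 180acd + 240ac - 180a^2c + 324cd - 486d^2 - 648d + 486ad + 144bcd - 216bd^2 - 288bd + 216abd - 216c^2d + 324cd^2 + 432cd - 324acd    [distributive law]
= -672c - 216d + 576 - 792a - 128bc - 96bd + 256b - 352ab + 192c^2 + 468cd + 708ac + 216ad + 270a^2 + 80abc + 96abd + 120a^2b - 120ac^2 - 144acd - 180a^2c - 486d^2 + 144bcd - 216bd^2 - 216c^2d + 324cd^2    [combine like terms]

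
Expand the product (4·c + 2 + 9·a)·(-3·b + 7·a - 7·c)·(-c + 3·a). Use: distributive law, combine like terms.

(4·c + 2 + 9·a)·(-3·b + 7·a - 7·c)·(-c + 3·a)
= (-12·b·c + 28·a·c - 28·c^2 - 6·b + 14·a - 14·c - 27·a·b + 63·a^2 - 63·a·c)·(-c + 3·a)    [distributive law]
= (-12·b·c - 35·a·c - 28·c^2 - 6·b + 14·a - 14·c - 27·a·b + 63·a^2)·(-c + 3·a)    [combine like terms]
= 12·b·c^2 - 36·a·b·c + 35·a·c^2 - 105·a^2·c + 28·c^3 - 84·a·c^2 + 6·b·c - 18·a·b - 14·a·c + 42·a^2 + 14·c^2 - 42·a·c + 27·a·b·c - 81·a^2·b - 63·a^2·c + 189·a^3    [distributive law]
= 12·b·c^2 - 9·a·b·c - 49·a·c^2 - 168·a^2·c + 28·c^3 + 6·b·c - 18·a·b - 56·a·c + 42·a^2 + 14·c^2 - 81·a^2·b + 189·a^3    [combine like terms]

12·b·c^2 - 9·a·b·c - 49·a·c^2 - 168·a^2·c + 28·c^3 + 6·b·c - 18·a·b - 56·a·c + 42·a^2 + 14·c^2 - 81·a^2·b + 189·a^3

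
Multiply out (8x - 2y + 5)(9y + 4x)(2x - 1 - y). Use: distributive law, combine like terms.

96x^2y + 6xy - 100xy^2 + 64x^3 + 8x^2 - 27y^2 + 18y^3 - 45y - 20x

(8x - 2y + 5)(9y + 4x)(2x - 1 - y)
= (72xy + 32x^2 - 18y^2 - 8xy + 45y + 20x)(2x - 1 - y)    [distributive law]
= (64xy + 32x^2 - 18y^2 + 45y + 20x)(2x - 1 - y)    [combine like terms]
= 128x^2y - 64xy - 64xy^2 + 64x^3 - 32x^2 - 32x^2y - 36xy^2 + 18y^2 + 18y^3 + 90xy - 45y - 45y^2 + 40x^2 - 20x - 20xy    [distributive law]
= 96x^2y + 6xy - 100xy^2 + 64x^3 + 8x^2 - 27y^2 + 18y^3 - 45y - 20x    [combine like terms]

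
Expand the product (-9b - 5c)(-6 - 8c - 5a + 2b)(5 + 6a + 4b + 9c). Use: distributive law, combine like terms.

270b + 549ab + 126b² + 916bc + 877abc + 86b²c + 718bc² + 270a²b + 72ab² - 72b³ + 150c + 305ac + 470c² + 465ac² + 360c³ + 150a²c

(-9b - 5c)(-6 - 8c - 5a + 2b)(5 + 6a + 4b + 9c)
= (54b + 72bc + 45ab - 18b² + 30c + 40c² + 25ac - 10bc)(5 + 6a + 4b + 9c)    [distributive law]
= (54b + 62bc + 45ab - 18b² + 30c + 40c² + 25ac)(5 + 6a + 4b + 9c)    [combine like terms]
= 270b + 324ab + 216b² + 486bc + 310bc + 372abc + 248b²c + 558bc² + 225ab + 270a²b + 180ab² + 405abc - 90b² - 108ab² - 72b³ - 162b²c + 150c + 180ac + 120bc + 270c² + 200c² + 240ac² + 160bc² + 360c³ + 125ac + 150a²c + 100abc + 225ac²    [distributive law]
= 270b + 549ab + 126b² + 916bc + 877abc + 86b²c + 718bc² + 270a²b + 72ab² - 72b³ + 150c + 305ac + 470c² + 465ac² + 360c³ + 150a²c    [combine like terms]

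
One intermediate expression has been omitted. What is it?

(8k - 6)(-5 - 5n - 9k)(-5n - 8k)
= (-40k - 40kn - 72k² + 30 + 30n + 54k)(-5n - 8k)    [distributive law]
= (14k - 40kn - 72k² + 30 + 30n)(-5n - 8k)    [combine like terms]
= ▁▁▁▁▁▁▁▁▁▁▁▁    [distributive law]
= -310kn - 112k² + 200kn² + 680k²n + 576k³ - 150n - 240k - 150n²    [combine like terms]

By distributive law:

-70kn - 112k² + 200kn² + 320k²n + 360k²n + 576k³ - 150n - 240k - 150n² - 240kn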